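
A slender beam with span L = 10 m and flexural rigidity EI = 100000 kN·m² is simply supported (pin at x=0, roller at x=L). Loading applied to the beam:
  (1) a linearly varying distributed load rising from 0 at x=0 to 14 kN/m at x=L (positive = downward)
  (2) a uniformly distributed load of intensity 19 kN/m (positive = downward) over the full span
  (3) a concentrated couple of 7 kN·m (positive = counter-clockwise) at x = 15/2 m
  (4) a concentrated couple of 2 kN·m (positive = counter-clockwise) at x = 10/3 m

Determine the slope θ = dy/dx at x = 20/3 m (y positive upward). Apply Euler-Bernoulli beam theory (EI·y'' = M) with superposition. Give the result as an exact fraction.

θ(20/3) = 402181/77760000 rad

Load 1 — triangular load w₀=14 kN/m (0→w₀ over full span):
  θ_1 = -w₀(7L⁴-30L²x²+15x⁴)/(360LEI) = -14·(7·10⁴-30·10²·(20/3)²+15·(20/3)⁴)/(360·10·100000) = 637/486000 rad
Load 2 — uniform load w=19 kN/m over full span:
  θ_2 = -w(L³-6Lx²+4x³)/(24EI) = -19·(10³-6·10·(20/3)²+4·(20/3)³)/(24·100000) = 247/64800 rad
Load 3 — applied couple M₀=7 kN·m at a=15/2 m (b=L-a=5/2):
  θ_3 = (M₀x²/(2L)+C₁)/EI  [x≤a] with C₁=M₀(3b²-L²)/(6L)=-455/48 = (7·(20/3)²/(2·10)+(-455/48))/100000 = 7/115200 rad
Load 4 — applied couple M₀=2 kN·m at a=10/3 m (b=L-a=20/3):
  θ_4 = (M₀x²/(2L)-M₀(x-a)+C₁)/EI  [x>a] with C₁=M₀(3b²-L²)/(6L)=10/9 = (2·(20/3)²/(2·10)-2·((20/3)-(10/3))+(10/9))/100000 = -1/90000 rad
Superposition: θ = Σ θ_i = 402181/77760000 rad ≈ 0.005172 rad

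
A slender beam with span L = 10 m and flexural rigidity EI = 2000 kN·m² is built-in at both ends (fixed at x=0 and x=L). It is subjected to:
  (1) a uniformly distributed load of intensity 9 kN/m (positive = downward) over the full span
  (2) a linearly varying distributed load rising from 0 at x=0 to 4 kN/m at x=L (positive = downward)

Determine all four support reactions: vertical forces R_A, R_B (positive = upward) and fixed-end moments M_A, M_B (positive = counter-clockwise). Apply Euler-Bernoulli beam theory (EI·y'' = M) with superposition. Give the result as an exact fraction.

R_A = 51 kN, M_A = 265/3 kN·m, R_B = 59 kN, M_B = -95 kN·m

Load 1 — uniform load w=9 kN/m over full span:
  R_A = wL/2 = 9·10/2 = 45 kN
  M_A = wL²/12 = 9·10²/12 = 75 kN·m
  R_B = wL/2 = 9·10/2 = 45 kN
  M_B = -wL²/12 = -9·10²/12 = -75 kN·m
Load 2 — triangular load w₀=4 kN/m (0→w₀ over full span):
  R_A = 3w₀L/20 = 3·4·10/20 = 6 kN
  M_A = w₀L²/30 = 4·10²/30 = 40/3 kN·m
  R_B = 7w₀L/20 = 7·4·10/20 = 14 kN
  M_B = -w₀L²/20 = -4·10²/20 = -20 kN·m
Superposition: R_A = 51 kN, M_A = 265/3 kN·m, R_B = 59 kN, M_B = -95 kN·m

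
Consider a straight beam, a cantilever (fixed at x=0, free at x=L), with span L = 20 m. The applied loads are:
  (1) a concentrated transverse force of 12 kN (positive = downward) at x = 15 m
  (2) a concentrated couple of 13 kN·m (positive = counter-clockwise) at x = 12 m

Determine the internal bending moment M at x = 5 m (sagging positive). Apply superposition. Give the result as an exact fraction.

Load 1 — point force P=12 kN at a=15 m (b=L-a=5):
  M_1 = -P(a-x)  [x≤a] = -12·(15-5) = -120 kN·m
Load 2 — applied couple M₀=13 kN·m at a=12 m (b=L-a=8):
  M_2 = M₀  [x≤a] = 13 = 13 kN·m
Superposition: M = Σ M_i = -107 kN·m ≈ -107.000000 kN·m

M(5) = -107 kN·m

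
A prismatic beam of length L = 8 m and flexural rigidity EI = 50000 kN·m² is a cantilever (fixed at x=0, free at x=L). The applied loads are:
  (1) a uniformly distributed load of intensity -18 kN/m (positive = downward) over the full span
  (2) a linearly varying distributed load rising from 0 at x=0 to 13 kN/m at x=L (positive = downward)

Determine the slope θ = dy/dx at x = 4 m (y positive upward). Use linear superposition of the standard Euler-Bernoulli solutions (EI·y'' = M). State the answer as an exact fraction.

Load 1 — uniform load w=-18 kN/m over full span:
  θ_1 = -wx(x²-3Lx+3L²)/(6EI) = -(-18)·4·(4²-3·8·4+3·8²)/(6·50000) = 84/3125 rad
Load 2 — triangular load w₀=13 kN/m (0→w₀ over full span):
  θ_2 = (w₀Lx²/4-w₀L²x/3-w₀x⁴/(24L))/EI = (13·8·4²/4-13·8²·4/3-13·4⁴/(24·8))/50000 = -533/37500 rad
Superposition: θ = Σ θ_i = 19/1500 rad ≈ 0.012667 rad

θ(4) = 19/1500 rad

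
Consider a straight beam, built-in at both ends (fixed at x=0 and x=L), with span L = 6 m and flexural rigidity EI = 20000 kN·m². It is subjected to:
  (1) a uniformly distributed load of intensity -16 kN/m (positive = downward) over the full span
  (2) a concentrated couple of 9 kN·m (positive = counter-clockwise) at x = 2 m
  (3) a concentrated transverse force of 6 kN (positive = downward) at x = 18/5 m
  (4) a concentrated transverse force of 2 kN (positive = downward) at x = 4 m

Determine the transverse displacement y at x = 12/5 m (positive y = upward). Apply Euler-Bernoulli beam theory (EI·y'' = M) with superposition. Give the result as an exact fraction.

y(12/5) = 1106293/468750000 m

Load 1 — uniform load w=-16 kN/m over full span:
  y_1 = -wx²(L-x)²/(24EI) = -(-16)·(12/5)²·(6-(12/5))²/(24·20000) = 972/390625 m
Load 2 — applied couple M₀=9 kN·m at a=2 m (b=L-a=4):
  y_2 = (R_Ax³/6 - M_Ax²/2 - M₀(x-a)²/2)/EI  [x>a] with R_A=2, M_A=0 = (2·(12/5)³/6 - 0·(12/5)²/2 - 9·((12/5)-2)²/2)/20000 = 243/1250000 m
Load 3 — point force P=6 kN at a=18/5 m (b=L-a=12/5):
  y_3 = -Pb²x²(3aL-(3a+b)x)/(6L³EI)  [x≤a] = -6·(12/5)²·(12/5)²·(3·(18/5)·6-(3·(18/5)+(12/5))·(12/5))/(6·6³·20000) = -2484/9765625 m
Load 4 — point force P=2 kN at a=4 m (b=L-a=2):
  y_4 = -Pb²x²(3aL-(3a+b)x)/(6L³EI)  [x≤a] = -2·2²·(12/5)²·(3·4·6-(3·4+2)·(12/5))/(6·6³·20000) = -16/234375 m
Superposition: y = Σ y_i = 1106293/468750000 m ≈ 0.002360 m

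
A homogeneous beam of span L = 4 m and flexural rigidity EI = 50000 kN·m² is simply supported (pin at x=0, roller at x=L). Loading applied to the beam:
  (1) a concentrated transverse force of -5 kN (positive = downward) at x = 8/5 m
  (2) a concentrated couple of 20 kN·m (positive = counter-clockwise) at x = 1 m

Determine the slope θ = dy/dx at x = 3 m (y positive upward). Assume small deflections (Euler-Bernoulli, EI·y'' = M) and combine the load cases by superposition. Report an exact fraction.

Load 1 — point force P=-5 kN at a=8/5 m (b=L-a=12/5):
  θ_1 = -Pa(2L²-6Lx+3x²+a²)/(6LEI)  [x>a] = -(-5)·(8/5)·(2·4²-6·4·3+3·3²+(8/5)²)/(6·4·50000) = -87/1250000 rad
Load 2 — applied couple M₀=20 kN·m at a=1 m (b=L-a=3):
  θ_2 = (M₀x²/(2L)-M₀(x-a)+C₁)/EI  [x>a] with C₁=M₀(3b²-L²)/(6L)=55/6 = (20·3²/(2·4)-20·(3-1)+(55/6))/50000 = -1/6000 rad
Superposition: θ = Σ θ_i = -443/1875000 rad ≈ -0.000236 rad

θ(3) = -443/1875000 rad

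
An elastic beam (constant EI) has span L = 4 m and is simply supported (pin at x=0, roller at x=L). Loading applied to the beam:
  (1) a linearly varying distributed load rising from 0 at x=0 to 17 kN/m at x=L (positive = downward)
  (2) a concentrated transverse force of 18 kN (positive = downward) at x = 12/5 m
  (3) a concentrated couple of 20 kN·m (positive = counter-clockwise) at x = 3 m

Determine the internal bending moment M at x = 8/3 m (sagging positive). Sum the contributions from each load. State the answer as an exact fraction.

Load 1 — triangular load w₀=17 kN/m (0→w₀ over full span):
  M_1 = w₀Lx/6 - w₀x³/(6L) = 17·4·(8/3)/6 - 17·(8/3)³/(6·4) = 1360/81 kN·m
Load 2 — point force P=18 kN at a=12/5 m (b=L-a=8/5):
  M_2 = Pa(L-x)/L  [x>a] = 18·(12/5)·(4-(8/3))/4 = 72/5 kN·m
Load 3 — applied couple M₀=20 kN·m at a=3 m (b=L-a=1):
  M_3 = M₀x/L  [x≤a] = 20·(8/3)/4 = 40/3 kN·m
Superposition: M = Σ M_i = 18032/405 kN·m ≈ 44.523457 kN·m

M(8/3) = 18032/405 kN·m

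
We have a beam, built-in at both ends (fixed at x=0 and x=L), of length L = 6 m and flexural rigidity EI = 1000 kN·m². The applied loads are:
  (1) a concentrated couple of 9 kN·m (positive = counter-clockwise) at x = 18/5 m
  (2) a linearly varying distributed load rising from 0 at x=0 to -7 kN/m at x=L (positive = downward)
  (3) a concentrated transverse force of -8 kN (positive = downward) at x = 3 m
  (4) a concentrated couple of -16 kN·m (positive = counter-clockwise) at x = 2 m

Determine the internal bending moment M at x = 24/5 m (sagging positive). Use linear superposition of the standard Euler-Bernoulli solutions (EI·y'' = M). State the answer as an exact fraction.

Load 1 — applied couple M₀=9 kN·m at a=18/5 m (b=L-a=12/5):
  M_1 = R_Ax - M_A - M₀  [x>a] with R_A=54/25, M_A=72/25 = (54/25)·(24/5) - (72/25) - 9 = -189/125 kN·m
Load 2 — triangular load w₀=-7 kN/m (0→w₀ over full span):
  M_2 = 3w₀Lx/20 - w₀L²/30 - w₀x³/(6L) = 3·(-7)·6·(24/5)/20 - (-7)·6²/30 - (-7)·(24/5)³/(6·6) = -42/125 kN·m
Load 3 — point force P=-8 kN at a=3 m (b=L-a=3):
  M_3 = Pa²(a+3b)(L-x)/L³ - Pa²b/L²  [x>a] = (-8)·3²·(3+3·3)·(6-(24/5))/6³ - (-8)·3²·3/6² = 6/5 kN·m
Load 4 — applied couple M₀=-16 kN·m at a=2 m (b=L-a=4):
  M_4 = R_Ax - M_A - M₀  [x>a] with R_A=-32/9, M_A=0 = (-32/9)·(24/5) - 0 - (-16) = -16/15 kN·m
Superposition: M = Σ M_i = -643/375 kN·m ≈ -1.714667 kN·m

M(24/5) = -643/375 kN·m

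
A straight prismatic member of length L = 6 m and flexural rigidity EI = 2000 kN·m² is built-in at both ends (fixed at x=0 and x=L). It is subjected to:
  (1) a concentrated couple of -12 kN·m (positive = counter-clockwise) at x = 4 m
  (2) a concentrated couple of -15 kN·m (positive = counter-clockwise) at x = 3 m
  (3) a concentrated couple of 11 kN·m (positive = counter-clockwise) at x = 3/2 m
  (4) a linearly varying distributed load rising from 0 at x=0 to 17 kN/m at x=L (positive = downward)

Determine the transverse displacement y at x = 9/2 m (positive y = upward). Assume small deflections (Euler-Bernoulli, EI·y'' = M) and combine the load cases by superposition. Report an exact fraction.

Load 1 — applied couple M₀=-12 kN·m at a=4 m (b=L-a=2):
  y_1 = (R_Ax³/6 - M_Ax²/2 - M₀(x-a)²/2)/EI  [x>a] with R_A=-8/3, M_A=-4 = ((-8/3)·(9/2)³/6 - (-4)·(9/2)²/2 - (-12)·((9/2)-4)²/2)/2000 = 3/4000 m
Load 2 — applied couple M₀=-15 kN·m at a=3 m (b=L-a=3):
  y_2 = (R_Ax³/6 - M_Ax²/2 - M₀(x-a)²/2)/EI  [x>a] with R_A=-15/4, M_A=-15/4 = ((-15/4)·(9/2)³/6 - (-15/4)·(9/2)²/2 - (-15)·((9/2)-3)²/2)/2000 = -27/25600 m
Load 3 — applied couple M₀=11 kN·m at a=3/2 m (b=L-a=9/2):
  y_3 = (R_Ax³/6 - M_Ax²/2 - M₀(x-a)²/2)/EI  [x>a] with R_A=33/16, M_A=-33/16 = ((33/16)·(9/2)³/6 - (-33/16)·(9/2)²/2 - 11·((9/2)-(3/2))²/2)/2000 = 693/512000 m
Load 4 — triangular load w₀=17 kN/m (0→w₀ over full span):
  y_4 = -w₀x²(L-x)²(x+2L)/(120LEI) = -17·(9/2)²·(6-(9/2))²·((9/2)+2·6)/(120·6·2000) = -45441/5120000 m
Superposition: y = Σ y_i = -40071/5120000 m ≈ -0.007826 m

y(9/2) = -40071/5120000 m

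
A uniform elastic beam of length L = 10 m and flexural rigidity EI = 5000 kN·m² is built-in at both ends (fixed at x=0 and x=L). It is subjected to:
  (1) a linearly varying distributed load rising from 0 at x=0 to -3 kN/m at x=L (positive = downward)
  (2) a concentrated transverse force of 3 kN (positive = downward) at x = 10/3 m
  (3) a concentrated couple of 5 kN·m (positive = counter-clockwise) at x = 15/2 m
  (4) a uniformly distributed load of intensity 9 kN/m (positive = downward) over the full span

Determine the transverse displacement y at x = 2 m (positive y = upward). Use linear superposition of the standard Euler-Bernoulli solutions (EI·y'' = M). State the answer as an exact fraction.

Load 1 — triangular load w₀=-3 kN/m (0→w₀ over full span):
  y_1 = -w₀x²(L-x)²(x+2L)/(120LEI) = -(-3)·2²·(10-2)²·(2+2·10)/(120·10·5000) = 44/15625 m
Load 2 — point force P=3 kN at a=10/3 m (b=L-a=20/3):
  y_2 = -Pb²x²(3aL-(3a+b)x)/(6L³EI)  [x≤a] = -3·(20/3)²·2²·(3·(10/3)·10-(3·(10/3)+(20/3))·2)/(6·10³·5000) = -4/3375 m
Load 3 — applied couple M₀=5 kN·m at a=15/2 m (b=L-a=5/2):
  y_3 = (R_Ax³/6 - M_Ax²/2)/EI  [x≤a] with R_A=9/16, M_A=25/16 = ((9/16)·2³/6 - (25/16)·2²/2)/5000 = -19/40000 m
Load 4 — uniform load w=9 kN/m over full span:
  y_4 = -wx²(L-x)²/(24EI) = -9·2²·(10-2)²/(24·5000) = -12/625 m
Superposition: y = Σ y_i = -487193/27000000 m ≈ -0.018044 m

y(2) = -487193/27000000 m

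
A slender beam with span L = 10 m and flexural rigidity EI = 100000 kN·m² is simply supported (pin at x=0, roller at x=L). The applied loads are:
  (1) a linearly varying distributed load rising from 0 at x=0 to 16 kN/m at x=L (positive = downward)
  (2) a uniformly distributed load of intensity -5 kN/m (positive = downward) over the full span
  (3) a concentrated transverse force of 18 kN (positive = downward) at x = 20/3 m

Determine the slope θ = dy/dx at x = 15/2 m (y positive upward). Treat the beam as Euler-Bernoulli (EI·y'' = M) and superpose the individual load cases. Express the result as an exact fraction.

θ(15/2) = 19/12000 rad

Load 1 — triangular load w₀=16 kN/m (0→w₀ over full span):
  θ_1 = -w₀(7L⁴-30L²x²+15x⁴)/(360LEI) = -16·(7·10⁴-30·10²·(15/2)²+15·(15/2)⁴)/(360·10·100000) = 1313/576000 rad
Load 2 — uniform load w=-5 kN/m over full span:
  θ_2 = -w(L³-6Lx²+4x³)/(24EI) = -(-5)·(10³-6·10·(15/2)²+4·(15/2)³)/(24·100000) = -11/7680 rad
Load 3 — point force P=18 kN at a=20/3 m (b=L-a=10/3):
  θ_3 = -Pa(2L²-6Lx+3x²+a²)/(6LEI)  [x>a] = -18·(20/3)·(2·10²-6·10·(15/2)+3·(15/2)²+(20/3)²)/(6·10·100000) = 53/72000 rad
Superposition: θ = Σ θ_i = 19/12000 rad ≈ 0.001583 rad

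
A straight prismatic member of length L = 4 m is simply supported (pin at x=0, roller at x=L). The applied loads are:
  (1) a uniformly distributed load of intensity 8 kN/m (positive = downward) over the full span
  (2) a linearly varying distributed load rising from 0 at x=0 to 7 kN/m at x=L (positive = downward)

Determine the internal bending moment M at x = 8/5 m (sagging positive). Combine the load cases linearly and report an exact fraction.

Load 1 — uniform load w=8 kN/m over full span:
  M_1 = wx(L-x)/2 = 8·(8/5)·(4-(8/5))/2 = 384/25 kN·m
Load 2 — triangular load w₀=7 kN/m (0→w₀ over full span):
  M_2 = w₀Lx/6 - w₀x³/(6L) = 7·4·(8/5)/6 - 7·(8/5)³/(6·4) = 784/125 kN·m
Superposition: M = Σ M_i = 2704/125 kN·m ≈ 21.632000 kN·m

M(8/5) = 2704/125 kN·m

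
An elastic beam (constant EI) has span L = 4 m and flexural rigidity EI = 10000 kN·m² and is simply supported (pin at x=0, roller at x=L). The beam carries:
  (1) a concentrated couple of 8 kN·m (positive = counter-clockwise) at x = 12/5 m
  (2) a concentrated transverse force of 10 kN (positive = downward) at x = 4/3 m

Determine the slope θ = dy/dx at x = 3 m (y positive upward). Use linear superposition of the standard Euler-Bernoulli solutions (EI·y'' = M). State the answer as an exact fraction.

Load 1 — applied couple M₀=8 kN·m at a=12/5 m (b=L-a=8/5):
  θ_1 = (M₀x²/(2L)-M₀(x-a)+C₁)/EI  [x>a] with C₁=M₀(3b²-L²)/(6L)=-208/75 = (8·3²/(2·4)-8·(3-(12/5))+(-208/75))/10000 = 107/750000 rad
Load 2 — point force P=10 kN at a=4/3 m (b=L-a=8/3):
  θ_2 = -Pa(2L²-6Lx+3x²+a²)/(6LEI)  [x>a] = -10·(4/3)·(2·4²-6·4·3+3·3²+(4/3)²)/(6·4·10000) = 101/162000 rad
Superposition: θ = Σ θ_i = 7757/10125000 rad ≈ 0.000766 rad

θ(3) = 7757/10125000 rad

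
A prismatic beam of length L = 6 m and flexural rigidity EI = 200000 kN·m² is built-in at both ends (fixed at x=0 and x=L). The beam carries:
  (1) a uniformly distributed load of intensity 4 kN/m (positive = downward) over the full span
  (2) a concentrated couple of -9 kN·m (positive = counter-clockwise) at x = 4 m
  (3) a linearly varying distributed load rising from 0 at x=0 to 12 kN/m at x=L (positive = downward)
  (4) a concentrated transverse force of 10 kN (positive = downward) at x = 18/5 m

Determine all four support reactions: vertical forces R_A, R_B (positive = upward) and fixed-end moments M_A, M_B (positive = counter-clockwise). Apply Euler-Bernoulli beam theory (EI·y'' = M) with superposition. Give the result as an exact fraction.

Load 1 — uniform load w=4 kN/m over full span:
  R_A = wL/2 = 4·6/2 = 12 kN
  M_A = wL²/12 = 4·6²/12 = 12 kN·m
  R_B = wL/2 = 4·6/2 = 12 kN
  M_B = -wL²/12 = -4·6²/12 = -12 kN·m
Load 2 — applied couple M₀=-9 kN·m at a=4 m (b=L-a=2):
  R_A = 6M₀ab/L³ = 6·(-9)·4·2/6³ = -2 kN
  M_A = M₀b(2a-b)/L² = (-9)·2·(2·4-2)/6² = -3 kN·m
  R_B = -6M₀ab/L³ = -6·(-9)·4·2/6³ = 2 kN
  M_B = M₀a(2b-a)/L² = (-9)·4·(2·2-4)/6² = 0 kN·m
Load 3 — triangular load w₀=12 kN/m (0→w₀ over full span):
  R_A = 3w₀L/20 = 3·12·6/20 = 54/5 kN
  M_A = w₀L²/30 = 12·6²/30 = 72/5 kN·m
  R_B = 7w₀L/20 = 7·12·6/20 = 126/5 kN
  M_B = -w₀L²/20 = -12·6²/20 = -108/5 kN·m
Load 4 — point force P=10 kN at a=18/5 m (b=L-a=12/5):
  R_A = Pb²(3a+b)/L³ = 10·(12/5)²·(3·(18/5)+(12/5))/6³ = 88/25 kN
  M_A = Pab²/L² = 10·(18/5)·(12/5)²/6² = 144/25 kN·m
  R_B = Pa²(a+3b)/L³ = 10·(18/5)²·((18/5)+3·(12/5))/6³ = 162/25 kN
  M_B = -Pa²b/L² = -10·(18/5)²·(12/5)/6² = -216/25 kN·m
Superposition: R_A = 608/25 kN, M_A = 729/25 kN·m, R_B = 1142/25 kN, M_B = -1056/25 kN·m

R_A = 608/25 kN, M_A = 729/25 kN·m, R_B = 1142/25 kN, M_B = -1056/25 kN·m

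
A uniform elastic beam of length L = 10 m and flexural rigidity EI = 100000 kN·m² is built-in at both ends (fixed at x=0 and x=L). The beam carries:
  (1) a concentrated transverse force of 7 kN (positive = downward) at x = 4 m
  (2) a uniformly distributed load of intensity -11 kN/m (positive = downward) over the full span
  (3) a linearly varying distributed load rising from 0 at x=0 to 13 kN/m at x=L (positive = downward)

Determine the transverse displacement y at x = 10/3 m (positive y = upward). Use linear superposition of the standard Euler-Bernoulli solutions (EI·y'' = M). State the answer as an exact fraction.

Load 1 — point force P=7 kN at a=4 m (b=L-a=6):
  y_1 = -Pb²x²(3aL-(3a+b)x)/(6L³EI)  [x≤a] = -7·6²·(10/3)²·(3·4·10-(3·4+6)·(10/3))/(6·10³·100000) = -7/25000 m
Load 2 — uniform load w=-11 kN/m over full span:
  y_2 = -wx²(L-x)²/(24EI) = -(-11)·(10/3)²·(10-(10/3))²/(24·100000) = 11/4860 m
Load 3 — triangular load w₀=13 kN/m (0→w₀ over full span):
  y_3 = -w₀x²(L-x)²(x+2L)/(120LEI) = -13·(10/3)²·(10-(10/3))²·((10/3)+2·10)/(120·10·100000) = -91/72900 m
Superposition: y = Σ y_i = 13397/18225000 m ≈ 0.000735 m

y(10/3) = 13397/18225000 m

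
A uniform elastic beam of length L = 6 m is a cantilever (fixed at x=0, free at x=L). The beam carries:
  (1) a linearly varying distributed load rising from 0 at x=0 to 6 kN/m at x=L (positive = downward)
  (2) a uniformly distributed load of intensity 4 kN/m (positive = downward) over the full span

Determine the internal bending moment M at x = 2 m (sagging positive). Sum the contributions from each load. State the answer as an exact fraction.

Load 1 — triangular load w₀=6 kN/m (0→w₀ over full span):
  M_1 = w₀Lx/2 - w₀L²/3 - w₀x³/(6L) = 6·6·2/2 - 6·6²/3 - 6·2³/(6·6) = -112/3 kN·m
Load 2 — uniform load w=4 kN/m over full span:
  M_2 = -w(L-x)²/2 = -4·(6-2)²/2 = -32 kN·m
Superposition: M = Σ M_i = -208/3 kN·m ≈ -69.333333 kN·m

M(2) = -208/3 kN·m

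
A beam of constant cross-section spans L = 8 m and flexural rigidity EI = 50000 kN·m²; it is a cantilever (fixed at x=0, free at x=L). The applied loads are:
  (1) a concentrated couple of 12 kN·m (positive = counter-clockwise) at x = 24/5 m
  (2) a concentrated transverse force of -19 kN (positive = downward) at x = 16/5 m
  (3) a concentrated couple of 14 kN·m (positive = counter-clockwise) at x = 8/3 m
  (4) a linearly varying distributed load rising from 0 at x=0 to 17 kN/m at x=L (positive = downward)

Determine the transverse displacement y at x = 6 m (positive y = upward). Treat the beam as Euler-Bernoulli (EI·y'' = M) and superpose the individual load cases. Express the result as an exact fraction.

y(6) = -7551457/112500000 m

Load 1 — applied couple M₀=12 kN·m at a=24/5 m (b=L-a=16/5):
  y_1 = M₀a(2x-a)/(2EI)  [x>a] = 12·(24/5)·(2·6-(24/5))/(2·50000) = 324/78125 m
Load 2 — point force P=-19 kN at a=16/5 m (b=L-a=24/5):
  y_2 = -Pa²(3x-a)/(6EI)  [x>a] = -(-19)·(16/5)²·(3·6-(16/5))/(6·50000) = 11248/1171875 m
Load 3 — applied couple M₀=14 kN·m at a=8/3 m (b=L-a=16/3):
  y_3 = M₀a(2x-a)/(2EI)  [x>a] = 14·(8/3)·(2·6-(8/3))/(2·50000) = 98/28125 m
Load 4 — triangular load w₀=17 kN/m (0→w₀ over full span):
  y_4 = (w₀Lx³/12-w₀L²x²/6-w₀x⁵/(120L))/EI = (17·8·6³/12-17·8²·6²/6-17·6⁵/(120·8))/50000 = -42177/500000 m
Superposition: y = Σ y_i = -7551457/112500000 m ≈ -0.067124 m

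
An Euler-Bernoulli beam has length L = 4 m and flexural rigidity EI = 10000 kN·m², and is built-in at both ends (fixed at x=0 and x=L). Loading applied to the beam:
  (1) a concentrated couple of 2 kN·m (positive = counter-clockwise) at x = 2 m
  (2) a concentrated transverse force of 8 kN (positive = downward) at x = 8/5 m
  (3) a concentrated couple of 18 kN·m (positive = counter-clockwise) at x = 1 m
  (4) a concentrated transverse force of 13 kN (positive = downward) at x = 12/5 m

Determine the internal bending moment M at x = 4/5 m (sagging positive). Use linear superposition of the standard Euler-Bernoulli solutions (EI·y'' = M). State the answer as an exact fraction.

M(4/5) = 5733/1000 kN·m

Load 1 — applied couple M₀=2 kN·m at a=2 m (b=L-a=2):
  M_1 = R_Ax - M_A  [x≤a] with R_A=3/4, M_A=1/2 = (3/4)·(4/5) - (1/2) = 1/10 kN·m
Load 2 — point force P=8 kN at a=8/5 m (b=L-a=12/5):
  M_2 = Pb²(3a+b)x/L³ - Pab²/L²  [x≤a] = 8·(12/5)²·(3·(8/5)+(12/5))·(4/5)/4³ - 8·(8/5)·(12/5)²/4² = -288/625 kN·m
Load 3 — applied couple M₀=18 kN·m at a=1 m (b=L-a=3):
  M_3 = R_Ax - M_A  [x≤a] with R_A=81/16, M_A=-27/8 = (81/16)·(4/5) - (-27/8) = 297/40 kN·m
Load 4 — point force P=13 kN at a=12/5 m (b=L-a=8/5):
  M_4 = Pb²(3a+b)x/L³ - Pab²/L²  [x≤a] = 13·(8/5)²·(3·(12/5)+(8/5))·(4/5)/4³ - 13·(12/5)·(8/5)²/4² = -832/625 kN·m
Superposition: M = Σ M_i = 5733/1000 kN·m ≈ 5.733000 kN·m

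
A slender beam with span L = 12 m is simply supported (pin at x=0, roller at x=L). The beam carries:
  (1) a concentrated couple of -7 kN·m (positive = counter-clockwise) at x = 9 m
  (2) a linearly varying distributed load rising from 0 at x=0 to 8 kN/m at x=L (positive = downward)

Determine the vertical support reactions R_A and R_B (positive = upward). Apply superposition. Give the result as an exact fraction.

Load 1 — applied couple M₀=-7 kN·m at a=9 m (b=L-a=3):
  R_A = M₀/L = (-7)/12 = -7/12 kN
  R_B = -M₀/L = -(-7)/12 = 7/12 kN
Load 2 — triangular load w₀=8 kN/m (0→w₀ over full span):
  R_A = w₀L/6 = 8·12/6 = 16 kN
  R_B = w₀L/3 = 8·12/3 = 32 kN
Superposition: R_A = 185/12 kN, R_B = 391/12 kN

R_A = 185/12 kN, R_B = 391/12 kN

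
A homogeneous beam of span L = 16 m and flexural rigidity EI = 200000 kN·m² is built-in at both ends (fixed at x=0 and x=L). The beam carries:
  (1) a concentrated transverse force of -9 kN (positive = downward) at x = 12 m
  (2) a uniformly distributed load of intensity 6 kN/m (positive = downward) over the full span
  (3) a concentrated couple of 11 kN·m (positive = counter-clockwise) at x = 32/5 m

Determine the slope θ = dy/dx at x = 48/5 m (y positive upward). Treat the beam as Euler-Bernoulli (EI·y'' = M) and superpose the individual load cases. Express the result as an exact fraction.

Load 1 — point force P=-9 kN at a=12 m (b=L-a=4):
  θ_1 = -Pb²x(2aL-(3a+b)x)/(2L³EI)  [x≤a] = -(-9)·4²·(48/5)·(2·12·16-(3·12+4)·(48/5))/(2·16³·200000) = 0 rad
Load 2 — uniform load w=6 kN/m over full span:
  θ_2 = -wx(L-x)(L-2x)/(12EI) = -6·(48/5)·(16-(48/5))·(16-2·(48/5))/(12·200000) = 192/390625 rad
Load 3 — applied couple M₀=11 kN·m at a=32/5 m (b=L-a=48/5):
  θ_3 = (R_Ax²/2 - M_Ax - M₀(x-a))/EI  [x>a] with R_A=99/100, M_A=33/25 = ((99/100)·(48/5)²/2 - (33/25)·(48/5) - 11·((48/5)-(32/5)))/200000 = -22/1953125 rad
Superposition: θ = Σ θ_i = 938/1953125 rad ≈ 0.000480 rad

θ(48/5) = 938/1953125 rad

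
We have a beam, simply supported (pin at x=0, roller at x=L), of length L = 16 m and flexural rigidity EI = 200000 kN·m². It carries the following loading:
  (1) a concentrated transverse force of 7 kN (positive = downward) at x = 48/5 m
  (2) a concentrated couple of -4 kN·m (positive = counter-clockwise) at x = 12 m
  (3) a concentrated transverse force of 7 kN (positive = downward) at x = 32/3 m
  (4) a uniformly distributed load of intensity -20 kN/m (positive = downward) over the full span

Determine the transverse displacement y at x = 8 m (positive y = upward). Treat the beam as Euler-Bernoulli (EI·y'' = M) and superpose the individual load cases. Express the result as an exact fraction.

y(8) = 10151543/126562500 m

Load 1 — point force P=7 kN at a=48/5 m (b=L-a=32/5):
  y_1 = -Pbx(L²-b²-x²)/(6LEI)  [x≤a] = -7·(32/5)·8·(16²-(32/5)²-8²)/(6·16·200000) = -3304/1171875 m
Load 2 — applied couple M₀=-4 kN·m at a=12 m (b=L-a=4):
  y_2 = (M₀x³/(6L)+C₁x)/EI  [x≤a] with C₁=M₀(3b²-L²)/(6L)=26/3 = ((-4)·8³/(6·16)+(26/3)·8)/200000 = 3/12500 m
Load 3 — point force P=7 kN at a=32/3 m (b=L-a=16/3):
  y_3 = -Pbx(L²-b²-x²)/(6LEI)  [x≤a] = -7·(16/3)·8·(16²-(16/3)²-8²)/(6·16·200000) = -644/253125 m
Load 4 — uniform load w=-20 kN/m over full span:
  y_4 = -wx(L³-2Lx²+x³)/(24EI) = -(-20)·8·(16³-2·16·8²+8³)/(24·200000) = 32/375 m
Superposition: y = Σ y_i = 10151543/126562500 m ≈ 0.080210 m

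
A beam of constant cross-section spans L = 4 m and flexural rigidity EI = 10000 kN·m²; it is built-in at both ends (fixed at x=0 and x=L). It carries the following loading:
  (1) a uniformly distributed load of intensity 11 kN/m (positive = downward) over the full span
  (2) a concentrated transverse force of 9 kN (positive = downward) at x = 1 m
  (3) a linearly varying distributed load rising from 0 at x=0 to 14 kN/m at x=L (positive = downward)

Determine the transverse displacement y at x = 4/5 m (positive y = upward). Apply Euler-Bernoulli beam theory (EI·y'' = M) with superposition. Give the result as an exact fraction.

Load 1 — uniform load w=11 kN/m over full span:
  y_1 = -wx²(L-x)²/(24EI) = -11·(4/5)²·(4-(4/5))²/(24·10000) = -352/1171875 m
Load 2 — point force P=9 kN at a=1 m (b=L-a=3):
  y_2 = -Pb²x²(3aL-(3a+b)x)/(6L³EI)  [x≤a] = -9·3²·(4/5)²·(3·1·4-(3·1+3)·(4/5))/(6·4³·10000) = -243/2500000 m
Load 3 — triangular load w₀=14 kN/m (0→w₀ over full span):
  y_3 = -w₀x²(L-x)²(x+2L)/(120LEI) = -14·(4/5)²·(4-(4/5))²·((4/5)+2·4)/(120·4·10000) = -4928/29296875 m
Superposition: y = Σ y_i = -176807/312500000 m ≈ -0.000566 m

y(4/5) = -176807/312500000 m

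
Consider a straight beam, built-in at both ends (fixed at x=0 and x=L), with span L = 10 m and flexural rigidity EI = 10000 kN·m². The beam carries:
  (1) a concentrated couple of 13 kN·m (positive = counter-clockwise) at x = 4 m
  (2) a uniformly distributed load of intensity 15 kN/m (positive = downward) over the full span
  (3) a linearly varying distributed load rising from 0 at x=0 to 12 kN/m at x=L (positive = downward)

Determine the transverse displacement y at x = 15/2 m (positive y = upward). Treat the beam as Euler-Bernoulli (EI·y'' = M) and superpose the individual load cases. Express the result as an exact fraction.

y(15/2) = -1973/64000 m

Load 1 — applied couple M₀=13 kN·m at a=4 m (b=L-a=6):
  y_1 = (R_Ax³/6 - M_Ax²/2 - M₀(x-a)²/2)/EI  [x>a] with R_A=234/125, M_A=39/25 = ((234/125)·(15/2)³/6 - (39/25)·(15/2)²/2 - 13·((15/2)-4)²/2)/10000 = 13/16000 m
Load 2 — uniform load w=15 kN/m over full span:
  y_2 = -wx²(L-x)²/(24EI) = -15·(15/2)²·(10-(15/2))²/(24·10000) = -45/2048 m
Load 3 — triangular load w₀=12 kN/m (0→w₀ over full span):
  y_3 = -w₀x²(L-x)²(x+2L)/(120LEI) = -12·(15/2)²·(10-(15/2))²·((15/2)+2·10)/(120·10·10000) = -99/10240 m
Superposition: y = Σ y_i = -1973/64000 m ≈ -0.030828 m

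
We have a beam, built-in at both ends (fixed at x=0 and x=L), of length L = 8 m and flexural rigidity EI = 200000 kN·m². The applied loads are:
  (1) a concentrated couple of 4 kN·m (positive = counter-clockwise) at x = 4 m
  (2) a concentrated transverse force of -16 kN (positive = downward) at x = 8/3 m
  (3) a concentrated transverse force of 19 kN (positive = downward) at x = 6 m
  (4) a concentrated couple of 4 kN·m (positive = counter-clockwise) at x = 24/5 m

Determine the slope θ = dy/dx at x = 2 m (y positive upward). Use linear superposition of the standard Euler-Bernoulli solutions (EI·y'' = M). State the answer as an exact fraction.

θ(2) = 15443/720000000 rad

Load 1 — applied couple M₀=4 kN·m at a=4 m (b=L-a=4):
  θ_1 = (R_Ax²/2 - M_Ax)/EI  [x≤a] with R_A=3/4, M_A=1 = ((3/4)·2²/2 - 1·2)/200000 = -1/400000 rad
Load 2 — point force P=-16 kN at a=8/3 m (b=L-a=16/3):
  θ_2 = -Pb²x(2aL-(3a+b)x)/(2L³EI)  [x≤a] = -(-16)·(16/3)²·2·(2·(8/3)·8-(3·(8/3)+(16/3))·2)/(2·8³·200000) = 2/28125 rad
Load 3 — point force P=19 kN at a=6 m (b=L-a=2):
  θ_3 = -Pb²x(2aL-(3a+b)x)/(2L³EI)  [x≤a] = -19·2²·2·(2·6·8-(3·6+2)·2)/(2·8³·200000) = -133/3200000 rad
Load 4 — applied couple M₀=4 kN·m at a=24/5 m (b=L-a=16/5):
  θ_4 = (R_Ax²/2 - M_Ax)/EI  [x≤a] with R_A=18/25, M_A=32/25 = ((18/25)·2²/2 - (32/25)·2)/200000 = -7/1250000 rad
Superposition: θ = Σ θ_i = 15443/720000000 rad ≈ 0.000021 rad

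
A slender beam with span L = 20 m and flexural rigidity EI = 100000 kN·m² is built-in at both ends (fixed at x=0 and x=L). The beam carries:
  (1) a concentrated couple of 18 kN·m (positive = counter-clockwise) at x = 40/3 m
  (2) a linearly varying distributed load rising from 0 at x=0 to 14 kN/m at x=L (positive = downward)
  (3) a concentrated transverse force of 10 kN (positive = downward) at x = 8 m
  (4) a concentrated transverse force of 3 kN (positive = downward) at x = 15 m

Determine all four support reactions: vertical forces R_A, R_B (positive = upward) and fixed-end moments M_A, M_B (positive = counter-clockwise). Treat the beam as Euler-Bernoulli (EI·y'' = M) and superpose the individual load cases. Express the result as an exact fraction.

R_A = 40119/800 kN, M_A = 53827/240 kN·m, R_B = 82281/800 kN, M_B = -24611/80 kN·m

Load 1 — applied couple M₀=18 kN·m at a=40/3 m (b=L-a=20/3):
  R_A = 6M₀ab/L³ = 6·18·(40/3)·(20/3)/20³ = 6/5 kN
  M_A = M₀b(2a-b)/L² = 18·(20/3)·(2·(40/3)-(20/3))/20² = 6 kN·m
  R_B = -6M₀ab/L³ = -6·18·(40/3)·(20/3)/20³ = -6/5 kN
  M_B = M₀a(2b-a)/L² = 18·(40/3)·(2·(20/3)-(40/3))/20² = 0 kN·m
Load 2 — triangular load w₀=14 kN/m (0→w₀ over full span):
  R_A = 3w₀L/20 = 3·14·20/20 = 42 kN
  M_A = w₀L²/30 = 14·20²/30 = 560/3 kN·m
  R_B = 7w₀L/20 = 7·14·20/20 = 98 kN
  M_B = -w₀L²/20 = -14·20²/20 = -280 kN·m
Load 3 — point force P=10 kN at a=8 m (b=L-a=12):
  R_A = Pb²(3a+b)/L³ = 10·12²·(3·8+12)/20³ = 162/25 kN
  M_A = Pab²/L² = 10·8·12²/20² = 144/5 kN·m
  R_B = Pa²(a+3b)/L³ = 10·8²·(8+3·12)/20³ = 88/25 kN
  M_B = -Pa²b/L² = -10·8²·12/20² = -96/5 kN·m
Load 4 — point force P=3 kN at a=15 m (b=L-a=5):
  R_A = Pb²(3a+b)/L³ = 3·5²·(3·15+5)/20³ = 15/32 kN
  M_A = Pab²/L² = 3·15·5²/20² = 45/16 kN·m
  R_B = Pa²(a+3b)/L³ = 3·15²·(15+3·5)/20³ = 81/32 kN
  M_B = -Pa²b/L² = -3·15²·5/20² = -135/16 kN·m
Superposition: R_A = 40119/800 kN, M_A = 53827/240 kN·m, R_B = 82281/800 kN, M_B = -24611/80 kN·m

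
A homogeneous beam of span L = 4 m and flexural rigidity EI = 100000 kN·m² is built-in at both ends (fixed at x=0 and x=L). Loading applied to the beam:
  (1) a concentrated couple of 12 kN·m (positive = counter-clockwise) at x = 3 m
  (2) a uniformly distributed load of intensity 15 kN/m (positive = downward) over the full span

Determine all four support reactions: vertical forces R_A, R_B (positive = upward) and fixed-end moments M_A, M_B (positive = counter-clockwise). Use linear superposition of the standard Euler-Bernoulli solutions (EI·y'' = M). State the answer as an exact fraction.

Load 1 — applied couple M₀=12 kN·m at a=3 m (b=L-a=1):
  R_A = 6M₀ab/L³ = 6·12·3·1/4³ = 27/8 kN
  M_A = M₀b(2a-b)/L² = 12·1·(2·3-1)/4² = 15/4 kN·m
  R_B = -6M₀ab/L³ = -6·12·3·1/4³ = -27/8 kN
  M_B = M₀a(2b-a)/L² = 12·3·(2·1-3)/4² = -9/4 kN·m
Load 2 — uniform load w=15 kN/m over full span:
  R_A = wL/2 = 15·4/2 = 30 kN
  M_A = wL²/12 = 15·4²/12 = 20 kN·m
  R_B = wL/2 = 15·4/2 = 30 kN
  M_B = -wL²/12 = -15·4²/12 = -20 kN·m
Superposition: R_A = 267/8 kN, M_A = 95/4 kN·m, R_B = 213/8 kN, M_B = -89/4 kN·m

R_A = 267/8 kN, M_A = 95/4 kN·m, R_B = 213/8 kN, M_B = -89/4 kN·m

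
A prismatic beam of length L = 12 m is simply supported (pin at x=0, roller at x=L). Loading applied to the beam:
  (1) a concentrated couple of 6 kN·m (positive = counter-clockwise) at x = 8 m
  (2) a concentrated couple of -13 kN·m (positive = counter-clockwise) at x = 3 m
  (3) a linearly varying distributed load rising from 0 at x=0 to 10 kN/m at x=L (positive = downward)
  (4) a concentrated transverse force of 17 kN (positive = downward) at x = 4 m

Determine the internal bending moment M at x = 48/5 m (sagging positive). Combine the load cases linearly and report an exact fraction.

Load 1 — applied couple M₀=6 kN·m at a=8 m (b=L-a=4):
  M_1 = M₀x/L - M₀  [x>a] = 6·(48/5)/12 - 6 = -6/5 kN·m
Load 2 — applied couple M₀=-13 kN·m at a=3 m (b=L-a=9):
  M_2 = M₀x/L - M₀  [x>a] = (-13)·(48/5)/12 - (-13) = 13/5 kN·m
Load 3 — triangular load w₀=10 kN/m (0→w₀ over full span):
  M_3 = w₀Lx/6 - w₀x³/(6L) = 10·12·(48/5)/6 - 10·(48/5)³/(6·12) = 1728/25 kN·m
Load 4 — point force P=17 kN at a=4 m (b=L-a=8):
  M_4 = Pa(L-x)/L  [x>a] = 17·4·(12-(48/5))/12 = 68/5 kN·m
Superposition: M = Σ M_i = 2103/25 kN·m ≈ 84.120000 kN·m

M(48/5) = 2103/25 kN·m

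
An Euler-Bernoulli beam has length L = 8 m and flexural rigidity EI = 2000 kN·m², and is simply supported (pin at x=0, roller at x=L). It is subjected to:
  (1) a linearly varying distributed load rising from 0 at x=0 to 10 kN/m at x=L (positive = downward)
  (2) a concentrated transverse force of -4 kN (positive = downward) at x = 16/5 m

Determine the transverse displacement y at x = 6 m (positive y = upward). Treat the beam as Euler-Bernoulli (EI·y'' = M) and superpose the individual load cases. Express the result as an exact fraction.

Load 1 — triangular load w₀=10 kN/m (0→w₀ over full span):
  y_1 = -w₀x(7L⁴-10L²x²+3x⁴)/(360LEI) = -10·6·(7·8⁴-10·8²·6²+3·6⁴)/(360·8·2000) = -119/1200 m
Load 2 — point force P=-4 kN at a=16/5 m (b=L-a=24/5):
  y_2 = -Pa(L-x)(2Lx-a²-x²)/(6LEI)  [x>a] = -(-4)·(16/5)·(8-6)·(2·8·6-(16/5)²-6²)/(6·8·2000) = 622/46875 m
Superposition: y = Σ y_i = -64423/750000 m ≈ -0.085897 m

y(6) = -64423/750000 m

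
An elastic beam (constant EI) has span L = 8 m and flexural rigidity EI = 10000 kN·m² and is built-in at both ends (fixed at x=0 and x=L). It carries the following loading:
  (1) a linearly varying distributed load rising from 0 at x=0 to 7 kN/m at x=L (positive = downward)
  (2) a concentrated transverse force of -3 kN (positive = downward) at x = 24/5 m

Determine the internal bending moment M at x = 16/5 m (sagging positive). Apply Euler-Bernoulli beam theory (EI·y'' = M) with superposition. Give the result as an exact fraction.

M(16/5) = 3808/625 kN·m

Load 1 — triangular load w₀=7 kN/m (0→w₀ over full span):
  M_1 = 3w₀Lx/20 - w₀L²/30 - w₀x³/(6L) = 3·7·8·(16/5)/20 - 7·8²/30 - 7·(16/5)³/(6·8) = 896/125 kN·m
Load 2 — point force P=-3 kN at a=24/5 m (b=L-a=16/5):
  M_2 = Pb²(3a+b)x/L³ - Pab²/L²  [x≤a] = (-3)·(16/5)²·(3·(24/5)+(16/5))·(16/5)/8³ - (-3)·(24/5)·(16/5)²/8² = -672/625 kN·m
Superposition: M = Σ M_i = 3808/625 kN·m ≈ 6.092800 kN·m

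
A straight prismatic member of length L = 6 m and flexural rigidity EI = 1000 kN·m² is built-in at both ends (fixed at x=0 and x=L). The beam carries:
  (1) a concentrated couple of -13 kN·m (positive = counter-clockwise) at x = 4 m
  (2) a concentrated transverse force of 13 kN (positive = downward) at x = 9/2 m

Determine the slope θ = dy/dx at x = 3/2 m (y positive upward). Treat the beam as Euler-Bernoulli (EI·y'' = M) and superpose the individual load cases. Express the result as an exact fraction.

Load 1 — applied couple M₀=-13 kN·m at a=4 m (b=L-a=2):
  θ_1 = (R_Ax²/2 - M_Ax)/EI  [x≤a] with R_A=-26/9, M_A=-13/3 = ((-26/9)·(3/2)²/2 - (-13/3)·(3/2))/1000 = 13/4000 rad
Load 2 — point force P=13 kN at a=9/2 m (b=L-a=3/2):
  θ_2 = -Pb²x(2aL-(3a+b)x)/(2L³EI)  [x≤a] = -13·(3/2)²·(3/2)·(2·(9/2)·6-(3·(9/2)+(3/2))·(3/2))/(2·6³·1000) = -819/256000 rad
Superposition: θ = Σ θ_i = 13/256000 rad ≈ 0.000051 rad

θ(3/2) = 13/256000 rad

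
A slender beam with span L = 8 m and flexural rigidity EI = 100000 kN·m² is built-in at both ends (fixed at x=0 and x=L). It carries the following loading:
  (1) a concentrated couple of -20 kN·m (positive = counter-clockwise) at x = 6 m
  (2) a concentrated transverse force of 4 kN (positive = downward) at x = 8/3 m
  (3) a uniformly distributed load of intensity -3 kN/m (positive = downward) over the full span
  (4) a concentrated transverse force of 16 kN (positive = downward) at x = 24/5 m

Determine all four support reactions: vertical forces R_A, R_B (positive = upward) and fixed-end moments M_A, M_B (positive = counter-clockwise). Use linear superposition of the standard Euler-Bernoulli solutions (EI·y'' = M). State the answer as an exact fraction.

R_A = -335747/54000 kN, M_A = -70487/13500 kN·m, R_B = 119747/54000 kN, M_B = -14207/13500 kN·m

Load 1 — applied couple M₀=-20 kN·m at a=6 m (b=L-a=2):
  R_A = 6M₀ab/L³ = 6·(-20)·6·2/8³ = -45/16 kN
  M_A = M₀b(2a-b)/L² = (-20)·2·(2·6-2)/8² = -25/4 kN·m
  R_B = -6M₀ab/L³ = -6·(-20)·6·2/8³ = 45/16 kN
  M_B = M₀a(2b-a)/L² = (-20)·6·(2·2-6)/8² = 15/4 kN·m
Load 2 — point force P=4 kN at a=8/3 m (b=L-a=16/3):
  R_A = Pb²(3a+b)/L³ = 4·(16/3)²·(3·(8/3)+(16/3))/8³ = 80/27 kN
  M_A = Pab²/L² = 4·(8/3)·(16/3)²/8² = 128/27 kN·m
  R_B = Pa²(a+3b)/L³ = 4·(8/3)²·((8/3)+3·(16/3))/8³ = 28/27 kN
  M_B = -Pa²b/L² = -4·(8/3)²·(16/3)/8² = -64/27 kN·m
Load 3 — uniform load w=-3 kN/m over full span:
  R_A = wL/2 = (-3)·8/2 = -12 kN
  M_A = wL²/12 = (-3)·8²/12 = -16 kN·m
  R_B = wL/2 = (-3)·8/2 = -12 kN
  M_B = -wL²/12 = -(-3)·8²/12 = 16 kN·m
Load 4 — point force P=16 kN at a=24/5 m (b=L-a=16/5):
  R_A = Pb²(3a+b)/L³ = 16·(16/5)²·(3·(24/5)+(16/5))/8³ = 704/125 kN
  M_A = Pab²/L² = 16·(24/5)·(16/5)²/8² = 1536/125 kN·m
  R_B = Pa²(a+3b)/L³ = 16·(24/5)²·((24/5)+3·(16/5))/8³ = 1296/125 kN
  M_B = -Pa²b/L² = -16·(24/5)²·(16/5)/8² = -2304/125 kN·m
Superposition: R_A = -335747/54000 kN, M_A = -70487/13500 kN·m, R_B = 119747/54000 kN, M_B = -14207/13500 kN·m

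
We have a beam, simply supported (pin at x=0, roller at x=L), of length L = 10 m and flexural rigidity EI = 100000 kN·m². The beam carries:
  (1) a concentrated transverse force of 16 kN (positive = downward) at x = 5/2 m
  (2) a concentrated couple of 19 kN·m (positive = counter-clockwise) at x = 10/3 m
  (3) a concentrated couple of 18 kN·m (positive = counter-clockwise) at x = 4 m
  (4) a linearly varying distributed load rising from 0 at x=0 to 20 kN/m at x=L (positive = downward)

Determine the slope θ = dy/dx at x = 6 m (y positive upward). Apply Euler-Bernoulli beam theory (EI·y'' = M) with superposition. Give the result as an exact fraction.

θ(6) = 253/200000 rad

Load 1 — point force P=16 kN at a=5/2 m (b=L-a=15/2):
  θ_1 = -Pa(2L²-6Lx+3x²+a²)/(6LEI)  [x>a] = -16·(5/2)·(2·10²-6·10·6+3·6²+(5/2)²)/(6·10·100000) = 61/200000 rad
Load 2 — applied couple M₀=19 kN·m at a=10/3 m (b=L-a=20/3):
  θ_2 = (M₀x²/(2L)-M₀(x-a)+C₁)/EI  [x>a] with C₁=M₀(3b²-L²)/(6L)=95/9 = (19·6²/(2·10)-19·(6-(10/3))+(95/9))/100000 = -133/2250000 rad
Load 3 — applied couple M₀=18 kN·m at a=4 m (b=L-a=6):
  θ_3 = (M₀x²/(2L)-M₀(x-a)+C₁)/EI  [x>a] with C₁=M₀(3b²-L²)/(6L)=12/5 = (18·6²/(2·10)-18·(6-4)+(12/5))/100000 = -3/250000 rad
Load 4 — triangular load w₀=20 kN/m (0→w₀ over full span):
  θ_4 = -w₀(7L⁴-30L²x²+15x⁴)/(360LEI) = -20·(7·10⁴-30·10²·6²+15·6⁴)/(360·10·100000) = 29/28125 rad
Superposition: θ = Σ θ_i = 253/200000 rad ≈ 0.001265 rad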